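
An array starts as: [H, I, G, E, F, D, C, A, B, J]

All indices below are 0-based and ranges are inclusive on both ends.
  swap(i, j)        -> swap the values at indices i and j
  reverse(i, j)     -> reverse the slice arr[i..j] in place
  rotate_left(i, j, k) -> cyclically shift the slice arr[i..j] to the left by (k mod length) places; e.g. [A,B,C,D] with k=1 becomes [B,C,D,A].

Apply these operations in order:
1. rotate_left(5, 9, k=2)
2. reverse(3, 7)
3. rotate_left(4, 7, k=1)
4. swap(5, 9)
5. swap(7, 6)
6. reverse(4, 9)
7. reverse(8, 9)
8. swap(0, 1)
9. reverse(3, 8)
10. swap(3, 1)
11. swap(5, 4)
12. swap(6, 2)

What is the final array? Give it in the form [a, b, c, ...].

Answer: [I, A, D, H, E, B, G, F, J, C]

Derivation:
After 1 (rotate_left(5, 9, k=2)): [H, I, G, E, F, A, B, J, D, C]
After 2 (reverse(3, 7)): [H, I, G, J, B, A, F, E, D, C]
After 3 (rotate_left(4, 7, k=1)): [H, I, G, J, A, F, E, B, D, C]
After 4 (swap(5, 9)): [H, I, G, J, A, C, E, B, D, F]
After 5 (swap(7, 6)): [H, I, G, J, A, C, B, E, D, F]
After 6 (reverse(4, 9)): [H, I, G, J, F, D, E, B, C, A]
After 7 (reverse(8, 9)): [H, I, G, J, F, D, E, B, A, C]
After 8 (swap(0, 1)): [I, H, G, J, F, D, E, B, A, C]
After 9 (reverse(3, 8)): [I, H, G, A, B, E, D, F, J, C]
After 10 (swap(3, 1)): [I, A, G, H, B, E, D, F, J, C]
After 11 (swap(5, 4)): [I, A, G, H, E, B, D, F, J, C]
After 12 (swap(6, 2)): [I, A, D, H, E, B, G, F, J, C]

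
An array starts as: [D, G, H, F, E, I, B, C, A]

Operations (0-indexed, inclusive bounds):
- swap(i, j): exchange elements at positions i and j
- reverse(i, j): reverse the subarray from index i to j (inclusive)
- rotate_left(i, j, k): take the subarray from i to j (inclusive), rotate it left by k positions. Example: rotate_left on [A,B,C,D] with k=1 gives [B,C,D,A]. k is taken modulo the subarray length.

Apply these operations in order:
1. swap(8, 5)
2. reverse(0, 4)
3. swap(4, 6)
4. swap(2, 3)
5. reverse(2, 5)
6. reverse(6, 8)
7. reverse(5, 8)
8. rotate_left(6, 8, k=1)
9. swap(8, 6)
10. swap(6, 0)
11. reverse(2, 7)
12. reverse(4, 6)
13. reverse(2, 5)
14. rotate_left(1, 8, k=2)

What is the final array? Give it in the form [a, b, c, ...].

After 1 (swap(8, 5)): [D, G, H, F, E, A, B, C, I]
After 2 (reverse(0, 4)): [E, F, H, G, D, A, B, C, I]
After 3 (swap(4, 6)): [E, F, H, G, B, A, D, C, I]
After 4 (swap(2, 3)): [E, F, G, H, B, A, D, C, I]
After 5 (reverse(2, 5)): [E, F, A, B, H, G, D, C, I]
After 6 (reverse(6, 8)): [E, F, A, B, H, G, I, C, D]
After 7 (reverse(5, 8)): [E, F, A, B, H, D, C, I, G]
After 8 (rotate_left(6, 8, k=1)): [E, F, A, B, H, D, I, G, C]
After 9 (swap(8, 6)): [E, F, A, B, H, D, C, G, I]
After 10 (swap(6, 0)): [C, F, A, B, H, D, E, G, I]
After 11 (reverse(2, 7)): [C, F, G, E, D, H, B, A, I]
After 12 (reverse(4, 6)): [C, F, G, E, B, H, D, A, I]
After 13 (reverse(2, 5)): [C, F, H, B, E, G, D, A, I]
After 14 (rotate_left(1, 8, k=2)): [C, B, E, G, D, A, I, F, H]

Answer: [C, B, E, G, D, A, I, F, H]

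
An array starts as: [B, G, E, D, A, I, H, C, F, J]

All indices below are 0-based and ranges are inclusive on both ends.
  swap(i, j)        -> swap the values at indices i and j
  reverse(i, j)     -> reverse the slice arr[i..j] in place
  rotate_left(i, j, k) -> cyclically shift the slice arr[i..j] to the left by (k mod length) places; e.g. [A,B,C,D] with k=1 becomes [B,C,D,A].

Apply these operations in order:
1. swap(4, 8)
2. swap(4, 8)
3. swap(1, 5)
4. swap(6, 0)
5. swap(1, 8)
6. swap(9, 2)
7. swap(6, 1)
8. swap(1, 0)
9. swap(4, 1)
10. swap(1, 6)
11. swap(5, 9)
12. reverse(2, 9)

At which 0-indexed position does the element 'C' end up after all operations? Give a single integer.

Answer: 4

Derivation:
After 1 (swap(4, 8)): [B, G, E, D, F, I, H, C, A, J]
After 2 (swap(4, 8)): [B, G, E, D, A, I, H, C, F, J]
After 3 (swap(1, 5)): [B, I, E, D, A, G, H, C, F, J]
After 4 (swap(6, 0)): [H, I, E, D, A, G, B, C, F, J]
After 5 (swap(1, 8)): [H, F, E, D, A, G, B, C, I, J]
After 6 (swap(9, 2)): [H, F, J, D, A, G, B, C, I, E]
After 7 (swap(6, 1)): [H, B, J, D, A, G, F, C, I, E]
After 8 (swap(1, 0)): [B, H, J, D, A, G, F, C, I, E]
After 9 (swap(4, 1)): [B, A, J, D, H, G, F, C, I, E]
After 10 (swap(1, 6)): [B, F, J, D, H, G, A, C, I, E]
After 11 (swap(5, 9)): [B, F, J, D, H, E, A, C, I, G]
After 12 (reverse(2, 9)): [B, F, G, I, C, A, E, H, D, J]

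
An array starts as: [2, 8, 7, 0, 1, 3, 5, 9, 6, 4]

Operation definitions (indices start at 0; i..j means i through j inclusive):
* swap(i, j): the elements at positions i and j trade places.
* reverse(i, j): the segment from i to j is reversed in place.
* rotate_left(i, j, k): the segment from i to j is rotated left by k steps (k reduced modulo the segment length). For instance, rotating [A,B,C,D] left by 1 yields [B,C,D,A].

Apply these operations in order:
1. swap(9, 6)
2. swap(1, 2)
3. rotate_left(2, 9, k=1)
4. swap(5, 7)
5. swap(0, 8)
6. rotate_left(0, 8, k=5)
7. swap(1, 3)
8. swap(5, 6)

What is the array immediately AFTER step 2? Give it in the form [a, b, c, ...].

After 1 (swap(9, 6)): [2, 8, 7, 0, 1, 3, 4, 9, 6, 5]
After 2 (swap(1, 2)): [2, 7, 8, 0, 1, 3, 4, 9, 6, 5]

Answer: [2, 7, 8, 0, 1, 3, 4, 9, 6, 5]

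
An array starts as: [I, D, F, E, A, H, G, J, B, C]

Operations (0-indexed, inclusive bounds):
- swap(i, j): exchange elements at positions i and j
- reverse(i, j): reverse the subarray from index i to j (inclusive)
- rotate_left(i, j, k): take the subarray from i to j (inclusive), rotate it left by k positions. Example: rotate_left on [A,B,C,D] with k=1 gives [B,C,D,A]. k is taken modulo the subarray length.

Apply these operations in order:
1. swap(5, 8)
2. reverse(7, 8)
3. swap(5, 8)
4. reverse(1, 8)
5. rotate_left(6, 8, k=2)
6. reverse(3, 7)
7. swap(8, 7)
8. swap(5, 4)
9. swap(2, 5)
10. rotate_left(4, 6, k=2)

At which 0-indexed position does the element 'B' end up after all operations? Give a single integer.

After 1 (swap(5, 8)): [I, D, F, E, A, B, G, J, H, C]
After 2 (reverse(7, 8)): [I, D, F, E, A, B, G, H, J, C]
After 3 (swap(5, 8)): [I, D, F, E, A, J, G, H, B, C]
After 4 (reverse(1, 8)): [I, B, H, G, J, A, E, F, D, C]
After 5 (rotate_left(6, 8, k=2)): [I, B, H, G, J, A, D, E, F, C]
After 6 (reverse(3, 7)): [I, B, H, E, D, A, J, G, F, C]
After 7 (swap(8, 7)): [I, B, H, E, D, A, J, F, G, C]
After 8 (swap(5, 4)): [I, B, H, E, A, D, J, F, G, C]
After 9 (swap(2, 5)): [I, B, D, E, A, H, J, F, G, C]
After 10 (rotate_left(4, 6, k=2)): [I, B, D, E, J, A, H, F, G, C]

Answer: 1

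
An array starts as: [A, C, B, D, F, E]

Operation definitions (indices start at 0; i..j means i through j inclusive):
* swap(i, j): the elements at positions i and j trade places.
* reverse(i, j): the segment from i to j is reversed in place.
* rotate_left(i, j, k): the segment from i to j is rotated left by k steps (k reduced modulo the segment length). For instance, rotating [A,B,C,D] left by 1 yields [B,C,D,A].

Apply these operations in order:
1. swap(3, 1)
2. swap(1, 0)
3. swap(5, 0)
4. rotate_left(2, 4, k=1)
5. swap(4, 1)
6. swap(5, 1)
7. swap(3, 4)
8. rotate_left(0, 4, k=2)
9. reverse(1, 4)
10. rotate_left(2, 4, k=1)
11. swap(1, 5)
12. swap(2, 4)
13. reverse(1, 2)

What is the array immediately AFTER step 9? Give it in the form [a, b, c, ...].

After 1 (swap(3, 1)): [A, D, B, C, F, E]
After 2 (swap(1, 0)): [D, A, B, C, F, E]
After 3 (swap(5, 0)): [E, A, B, C, F, D]
After 4 (rotate_left(2, 4, k=1)): [E, A, C, F, B, D]
After 5 (swap(4, 1)): [E, B, C, F, A, D]
After 6 (swap(5, 1)): [E, D, C, F, A, B]
After 7 (swap(3, 4)): [E, D, C, A, F, B]
After 8 (rotate_left(0, 4, k=2)): [C, A, F, E, D, B]
After 9 (reverse(1, 4)): [C, D, E, F, A, B]

Answer: [C, D, E, F, A, B]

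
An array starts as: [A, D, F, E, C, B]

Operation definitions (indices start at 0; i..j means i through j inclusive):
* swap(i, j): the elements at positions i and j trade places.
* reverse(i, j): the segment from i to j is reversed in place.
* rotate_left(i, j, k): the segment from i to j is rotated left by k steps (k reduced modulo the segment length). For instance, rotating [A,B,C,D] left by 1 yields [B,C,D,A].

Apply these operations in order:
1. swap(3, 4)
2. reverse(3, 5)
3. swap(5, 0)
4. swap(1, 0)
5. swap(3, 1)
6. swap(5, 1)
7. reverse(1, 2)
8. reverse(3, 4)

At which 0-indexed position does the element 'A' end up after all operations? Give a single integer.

After 1 (swap(3, 4)): [A, D, F, C, E, B]
After 2 (reverse(3, 5)): [A, D, F, B, E, C]
After 3 (swap(5, 0)): [C, D, F, B, E, A]
After 4 (swap(1, 0)): [D, C, F, B, E, A]
After 5 (swap(3, 1)): [D, B, F, C, E, A]
After 6 (swap(5, 1)): [D, A, F, C, E, B]
After 7 (reverse(1, 2)): [D, F, A, C, E, B]
After 8 (reverse(3, 4)): [D, F, A, E, C, B]

Answer: 2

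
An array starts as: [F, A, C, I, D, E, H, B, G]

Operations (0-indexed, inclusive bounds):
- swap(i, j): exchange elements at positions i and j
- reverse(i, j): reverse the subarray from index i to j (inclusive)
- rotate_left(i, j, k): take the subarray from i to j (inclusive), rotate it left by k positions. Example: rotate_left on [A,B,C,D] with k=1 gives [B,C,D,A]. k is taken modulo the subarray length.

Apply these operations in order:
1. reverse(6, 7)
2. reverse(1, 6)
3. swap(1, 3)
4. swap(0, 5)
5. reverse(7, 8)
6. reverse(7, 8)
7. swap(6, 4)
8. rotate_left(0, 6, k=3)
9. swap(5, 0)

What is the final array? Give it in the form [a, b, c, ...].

After 1 (reverse(6, 7)): [F, A, C, I, D, E, B, H, G]
After 2 (reverse(1, 6)): [F, B, E, D, I, C, A, H, G]
After 3 (swap(1, 3)): [F, D, E, B, I, C, A, H, G]
After 4 (swap(0, 5)): [C, D, E, B, I, F, A, H, G]
After 5 (reverse(7, 8)): [C, D, E, B, I, F, A, G, H]
After 6 (reverse(7, 8)): [C, D, E, B, I, F, A, H, G]
After 7 (swap(6, 4)): [C, D, E, B, A, F, I, H, G]
After 8 (rotate_left(0, 6, k=3)): [B, A, F, I, C, D, E, H, G]
After 9 (swap(5, 0)): [D, A, F, I, C, B, E, H, G]

Answer: [D, A, F, I, C, B, E, H, G]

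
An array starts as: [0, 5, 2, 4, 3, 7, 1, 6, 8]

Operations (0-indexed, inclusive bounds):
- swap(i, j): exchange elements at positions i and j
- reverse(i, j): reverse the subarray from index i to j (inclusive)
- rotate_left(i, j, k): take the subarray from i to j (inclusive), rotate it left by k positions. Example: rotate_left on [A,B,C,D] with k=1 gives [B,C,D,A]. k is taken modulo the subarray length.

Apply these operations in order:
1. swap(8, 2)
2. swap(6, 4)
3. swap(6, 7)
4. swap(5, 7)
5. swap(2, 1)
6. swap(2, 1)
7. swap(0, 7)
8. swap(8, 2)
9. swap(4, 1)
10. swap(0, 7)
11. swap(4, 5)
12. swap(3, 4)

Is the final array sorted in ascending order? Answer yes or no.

Answer: yes

Derivation:
After 1 (swap(8, 2)): [0, 5, 8, 4, 3, 7, 1, 6, 2]
After 2 (swap(6, 4)): [0, 5, 8, 4, 1, 7, 3, 6, 2]
After 3 (swap(6, 7)): [0, 5, 8, 4, 1, 7, 6, 3, 2]
After 4 (swap(5, 7)): [0, 5, 8, 4, 1, 3, 6, 7, 2]
After 5 (swap(2, 1)): [0, 8, 5, 4, 1, 3, 6, 7, 2]
After 6 (swap(2, 1)): [0, 5, 8, 4, 1, 3, 6, 7, 2]
After 7 (swap(0, 7)): [7, 5, 8, 4, 1, 3, 6, 0, 2]
After 8 (swap(8, 2)): [7, 5, 2, 4, 1, 3, 6, 0, 8]
After 9 (swap(4, 1)): [7, 1, 2, 4, 5, 3, 6, 0, 8]
After 10 (swap(0, 7)): [0, 1, 2, 4, 5, 3, 6, 7, 8]
After 11 (swap(4, 5)): [0, 1, 2, 4, 3, 5, 6, 7, 8]
After 12 (swap(3, 4)): [0, 1, 2, 3, 4, 5, 6, 7, 8]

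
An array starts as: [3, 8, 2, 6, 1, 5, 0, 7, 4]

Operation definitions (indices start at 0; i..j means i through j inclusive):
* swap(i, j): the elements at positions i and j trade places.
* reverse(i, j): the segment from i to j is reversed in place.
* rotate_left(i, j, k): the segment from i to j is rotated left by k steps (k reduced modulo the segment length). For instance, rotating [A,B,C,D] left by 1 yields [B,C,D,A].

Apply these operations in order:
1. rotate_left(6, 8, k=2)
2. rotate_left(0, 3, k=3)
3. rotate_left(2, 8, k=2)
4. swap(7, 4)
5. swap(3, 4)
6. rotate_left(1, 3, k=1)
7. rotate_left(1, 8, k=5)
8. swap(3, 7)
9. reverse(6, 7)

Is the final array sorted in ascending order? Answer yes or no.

After 1 (rotate_left(6, 8, k=2)): [3, 8, 2, 6, 1, 5, 4, 0, 7]
After 2 (rotate_left(0, 3, k=3)): [6, 3, 8, 2, 1, 5, 4, 0, 7]
After 3 (rotate_left(2, 8, k=2)): [6, 3, 1, 5, 4, 0, 7, 8, 2]
After 4 (swap(7, 4)): [6, 3, 1, 5, 8, 0, 7, 4, 2]
After 5 (swap(3, 4)): [6, 3, 1, 8, 5, 0, 7, 4, 2]
After 6 (rotate_left(1, 3, k=1)): [6, 1, 8, 3, 5, 0, 7, 4, 2]
After 7 (rotate_left(1, 8, k=5)): [6, 7, 4, 2, 1, 8, 3, 5, 0]
After 8 (swap(3, 7)): [6, 7, 4, 5, 1, 8, 3, 2, 0]
After 9 (reverse(6, 7)): [6, 7, 4, 5, 1, 8, 2, 3, 0]

Answer: no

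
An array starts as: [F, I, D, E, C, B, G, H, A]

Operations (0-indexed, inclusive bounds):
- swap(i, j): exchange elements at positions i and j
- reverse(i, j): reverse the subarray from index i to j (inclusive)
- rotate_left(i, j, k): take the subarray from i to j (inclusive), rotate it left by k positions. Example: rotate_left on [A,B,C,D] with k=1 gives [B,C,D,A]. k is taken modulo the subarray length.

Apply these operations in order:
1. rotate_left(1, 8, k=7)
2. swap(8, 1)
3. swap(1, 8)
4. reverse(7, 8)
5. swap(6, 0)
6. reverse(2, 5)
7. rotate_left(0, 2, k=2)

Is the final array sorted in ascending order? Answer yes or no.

Answer: no

Derivation:
After 1 (rotate_left(1, 8, k=7)): [F, A, I, D, E, C, B, G, H]
After 2 (swap(8, 1)): [F, H, I, D, E, C, B, G, A]
After 3 (swap(1, 8)): [F, A, I, D, E, C, B, G, H]
After 4 (reverse(7, 8)): [F, A, I, D, E, C, B, H, G]
After 5 (swap(6, 0)): [B, A, I, D, E, C, F, H, G]
After 6 (reverse(2, 5)): [B, A, C, E, D, I, F, H, G]
After 7 (rotate_left(0, 2, k=2)): [C, B, A, E, D, I, F, H, G]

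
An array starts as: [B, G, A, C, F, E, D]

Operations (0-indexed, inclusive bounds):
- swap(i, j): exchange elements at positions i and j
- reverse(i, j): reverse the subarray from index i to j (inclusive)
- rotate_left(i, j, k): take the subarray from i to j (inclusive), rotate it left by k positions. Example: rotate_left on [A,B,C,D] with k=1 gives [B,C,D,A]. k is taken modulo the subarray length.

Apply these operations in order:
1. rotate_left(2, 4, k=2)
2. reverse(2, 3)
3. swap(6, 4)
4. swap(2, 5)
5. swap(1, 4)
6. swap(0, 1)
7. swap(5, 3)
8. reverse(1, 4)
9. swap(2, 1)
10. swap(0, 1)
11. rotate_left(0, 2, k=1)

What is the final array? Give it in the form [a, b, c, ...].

After 1 (rotate_left(2, 4, k=2)): [B, G, F, A, C, E, D]
After 2 (reverse(2, 3)): [B, G, A, F, C, E, D]
After 3 (swap(6, 4)): [B, G, A, F, D, E, C]
After 4 (swap(2, 5)): [B, G, E, F, D, A, C]
After 5 (swap(1, 4)): [B, D, E, F, G, A, C]
After 6 (swap(0, 1)): [D, B, E, F, G, A, C]
After 7 (swap(5, 3)): [D, B, E, A, G, F, C]
After 8 (reverse(1, 4)): [D, G, A, E, B, F, C]
After 9 (swap(2, 1)): [D, A, G, E, B, F, C]
After 10 (swap(0, 1)): [A, D, G, E, B, F, C]
After 11 (rotate_left(0, 2, k=1)): [D, G, A, E, B, F, C]

Answer: [D, G, A, E, B, F, C]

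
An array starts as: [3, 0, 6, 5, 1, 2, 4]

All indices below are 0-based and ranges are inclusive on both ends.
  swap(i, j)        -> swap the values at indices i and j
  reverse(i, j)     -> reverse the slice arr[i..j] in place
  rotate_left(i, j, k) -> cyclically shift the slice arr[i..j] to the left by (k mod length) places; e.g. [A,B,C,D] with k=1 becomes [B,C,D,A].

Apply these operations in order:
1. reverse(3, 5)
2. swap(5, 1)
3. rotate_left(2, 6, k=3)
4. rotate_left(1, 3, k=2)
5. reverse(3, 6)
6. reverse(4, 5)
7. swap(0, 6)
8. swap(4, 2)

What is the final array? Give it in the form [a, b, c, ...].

After 1 (reverse(3, 5)): [3, 0, 6, 2, 1, 5, 4]
After 2 (swap(5, 1)): [3, 5, 6, 2, 1, 0, 4]
After 3 (rotate_left(2, 6, k=3)): [3, 5, 0, 4, 6, 2, 1]
After 4 (rotate_left(1, 3, k=2)): [3, 4, 5, 0, 6, 2, 1]
After 5 (reverse(3, 6)): [3, 4, 5, 1, 2, 6, 0]
After 6 (reverse(4, 5)): [3, 4, 5, 1, 6, 2, 0]
After 7 (swap(0, 6)): [0, 4, 5, 1, 6, 2, 3]
After 8 (swap(4, 2)): [0, 4, 6, 1, 5, 2, 3]

Answer: [0, 4, 6, 1, 5, 2, 3]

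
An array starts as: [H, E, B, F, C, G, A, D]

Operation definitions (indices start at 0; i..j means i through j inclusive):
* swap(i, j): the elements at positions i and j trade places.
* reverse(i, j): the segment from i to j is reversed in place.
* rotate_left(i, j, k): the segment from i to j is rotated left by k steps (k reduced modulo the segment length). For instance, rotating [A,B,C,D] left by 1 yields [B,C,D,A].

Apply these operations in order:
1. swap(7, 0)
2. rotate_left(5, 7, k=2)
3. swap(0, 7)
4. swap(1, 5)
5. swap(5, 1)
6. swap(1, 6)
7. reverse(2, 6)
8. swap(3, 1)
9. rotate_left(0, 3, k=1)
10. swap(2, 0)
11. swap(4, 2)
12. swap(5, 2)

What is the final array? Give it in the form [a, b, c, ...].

After 1 (swap(7, 0)): [D, E, B, F, C, G, A, H]
After 2 (rotate_left(5, 7, k=2)): [D, E, B, F, C, H, G, A]
After 3 (swap(0, 7)): [A, E, B, F, C, H, G, D]
After 4 (swap(1, 5)): [A, H, B, F, C, E, G, D]
After 5 (swap(5, 1)): [A, E, B, F, C, H, G, D]
After 6 (swap(1, 6)): [A, G, B, F, C, H, E, D]
After 7 (reverse(2, 6)): [A, G, E, H, C, F, B, D]
After 8 (swap(3, 1)): [A, H, E, G, C, F, B, D]
After 9 (rotate_left(0, 3, k=1)): [H, E, G, A, C, F, B, D]
After 10 (swap(2, 0)): [G, E, H, A, C, F, B, D]
After 11 (swap(4, 2)): [G, E, C, A, H, F, B, D]
After 12 (swap(5, 2)): [G, E, F, A, H, C, B, D]

Answer: [G, E, F, A, H, C, B, D]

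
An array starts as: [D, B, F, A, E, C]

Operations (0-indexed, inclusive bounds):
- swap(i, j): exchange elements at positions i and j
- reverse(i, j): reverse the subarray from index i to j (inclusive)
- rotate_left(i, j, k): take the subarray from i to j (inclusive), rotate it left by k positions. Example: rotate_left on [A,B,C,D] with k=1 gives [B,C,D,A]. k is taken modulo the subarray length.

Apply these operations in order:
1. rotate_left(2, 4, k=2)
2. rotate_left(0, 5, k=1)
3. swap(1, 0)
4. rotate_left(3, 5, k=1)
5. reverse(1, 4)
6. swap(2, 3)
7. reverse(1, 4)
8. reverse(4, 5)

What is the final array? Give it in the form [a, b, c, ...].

Answer: [E, B, C, F, A, D]

Derivation:
After 1 (rotate_left(2, 4, k=2)): [D, B, E, F, A, C]
After 2 (rotate_left(0, 5, k=1)): [B, E, F, A, C, D]
After 3 (swap(1, 0)): [E, B, F, A, C, D]
After 4 (rotate_left(3, 5, k=1)): [E, B, F, C, D, A]
After 5 (reverse(1, 4)): [E, D, C, F, B, A]
After 6 (swap(2, 3)): [E, D, F, C, B, A]
After 7 (reverse(1, 4)): [E, B, C, F, D, A]
After 8 (reverse(4, 5)): [E, B, C, F, A, D]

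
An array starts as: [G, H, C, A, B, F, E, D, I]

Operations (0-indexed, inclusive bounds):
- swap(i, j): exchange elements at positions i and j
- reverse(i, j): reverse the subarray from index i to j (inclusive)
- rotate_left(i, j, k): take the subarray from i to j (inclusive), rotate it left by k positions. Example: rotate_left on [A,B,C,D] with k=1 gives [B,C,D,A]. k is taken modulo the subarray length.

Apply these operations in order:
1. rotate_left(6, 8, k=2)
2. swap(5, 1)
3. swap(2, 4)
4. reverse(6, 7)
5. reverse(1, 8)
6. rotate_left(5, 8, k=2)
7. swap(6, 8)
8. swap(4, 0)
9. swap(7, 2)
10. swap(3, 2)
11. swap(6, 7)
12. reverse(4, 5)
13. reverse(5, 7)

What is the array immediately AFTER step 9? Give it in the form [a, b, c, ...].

After 1 (rotate_left(6, 8, k=2)): [G, H, C, A, B, F, I, E, D]
After 2 (swap(5, 1)): [G, F, C, A, B, H, I, E, D]
After 3 (swap(2, 4)): [G, F, B, A, C, H, I, E, D]
After 4 (reverse(6, 7)): [G, F, B, A, C, H, E, I, D]
After 5 (reverse(1, 8)): [G, D, I, E, H, C, A, B, F]
After 6 (rotate_left(5, 8, k=2)): [G, D, I, E, H, B, F, C, A]
After 7 (swap(6, 8)): [G, D, I, E, H, B, A, C, F]
After 8 (swap(4, 0)): [H, D, I, E, G, B, A, C, F]
After 9 (swap(7, 2)): [H, D, C, E, G, B, A, I, F]

Answer: [H, D, C, E, G, B, A, I, F]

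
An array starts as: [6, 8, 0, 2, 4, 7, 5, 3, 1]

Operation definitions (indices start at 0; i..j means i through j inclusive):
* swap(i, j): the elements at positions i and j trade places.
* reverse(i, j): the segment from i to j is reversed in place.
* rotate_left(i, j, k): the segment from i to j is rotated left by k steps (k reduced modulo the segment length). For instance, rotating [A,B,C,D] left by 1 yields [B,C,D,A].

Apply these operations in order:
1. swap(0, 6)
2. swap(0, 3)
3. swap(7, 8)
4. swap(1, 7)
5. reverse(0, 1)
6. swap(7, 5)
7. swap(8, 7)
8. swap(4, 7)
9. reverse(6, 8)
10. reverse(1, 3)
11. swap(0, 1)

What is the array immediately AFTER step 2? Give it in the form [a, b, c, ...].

After 1 (swap(0, 6)): [5, 8, 0, 2, 4, 7, 6, 3, 1]
After 2 (swap(0, 3)): [2, 8, 0, 5, 4, 7, 6, 3, 1]

Answer: [2, 8, 0, 5, 4, 7, 6, 3, 1]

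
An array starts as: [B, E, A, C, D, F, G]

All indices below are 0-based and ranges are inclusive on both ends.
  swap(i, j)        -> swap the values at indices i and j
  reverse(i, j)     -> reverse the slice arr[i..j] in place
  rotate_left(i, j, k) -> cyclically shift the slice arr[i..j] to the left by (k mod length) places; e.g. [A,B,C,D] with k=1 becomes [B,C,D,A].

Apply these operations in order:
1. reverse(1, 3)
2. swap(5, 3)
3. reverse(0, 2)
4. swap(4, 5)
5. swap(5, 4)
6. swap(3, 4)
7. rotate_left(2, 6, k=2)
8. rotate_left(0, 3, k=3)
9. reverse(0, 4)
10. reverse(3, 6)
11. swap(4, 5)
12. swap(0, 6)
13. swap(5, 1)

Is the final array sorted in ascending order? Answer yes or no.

After 1 (reverse(1, 3)): [B, C, A, E, D, F, G]
After 2 (swap(5, 3)): [B, C, A, F, D, E, G]
After 3 (reverse(0, 2)): [A, C, B, F, D, E, G]
After 4 (swap(4, 5)): [A, C, B, F, E, D, G]
After 5 (swap(5, 4)): [A, C, B, F, D, E, G]
After 6 (swap(3, 4)): [A, C, B, D, F, E, G]
After 7 (rotate_left(2, 6, k=2)): [A, C, F, E, G, B, D]
After 8 (rotate_left(0, 3, k=3)): [E, A, C, F, G, B, D]
After 9 (reverse(0, 4)): [G, F, C, A, E, B, D]
After 10 (reverse(3, 6)): [G, F, C, D, B, E, A]
After 11 (swap(4, 5)): [G, F, C, D, E, B, A]
After 12 (swap(0, 6)): [A, F, C, D, E, B, G]
After 13 (swap(5, 1)): [A, B, C, D, E, F, G]

Answer: yes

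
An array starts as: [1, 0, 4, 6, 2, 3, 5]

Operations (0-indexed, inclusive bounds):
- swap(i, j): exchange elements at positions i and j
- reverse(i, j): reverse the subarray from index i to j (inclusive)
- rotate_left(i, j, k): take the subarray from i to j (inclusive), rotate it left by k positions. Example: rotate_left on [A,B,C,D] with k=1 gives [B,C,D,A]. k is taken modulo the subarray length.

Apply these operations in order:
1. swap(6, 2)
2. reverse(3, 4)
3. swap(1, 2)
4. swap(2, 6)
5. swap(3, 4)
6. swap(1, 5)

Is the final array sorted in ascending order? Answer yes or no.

Answer: no

Derivation:
After 1 (swap(6, 2)): [1, 0, 5, 6, 2, 3, 4]
After 2 (reverse(3, 4)): [1, 0, 5, 2, 6, 3, 4]
After 3 (swap(1, 2)): [1, 5, 0, 2, 6, 3, 4]
After 4 (swap(2, 6)): [1, 5, 4, 2, 6, 3, 0]
After 5 (swap(3, 4)): [1, 5, 4, 6, 2, 3, 0]
After 6 (swap(1, 5)): [1, 3, 4, 6, 2, 5, 0]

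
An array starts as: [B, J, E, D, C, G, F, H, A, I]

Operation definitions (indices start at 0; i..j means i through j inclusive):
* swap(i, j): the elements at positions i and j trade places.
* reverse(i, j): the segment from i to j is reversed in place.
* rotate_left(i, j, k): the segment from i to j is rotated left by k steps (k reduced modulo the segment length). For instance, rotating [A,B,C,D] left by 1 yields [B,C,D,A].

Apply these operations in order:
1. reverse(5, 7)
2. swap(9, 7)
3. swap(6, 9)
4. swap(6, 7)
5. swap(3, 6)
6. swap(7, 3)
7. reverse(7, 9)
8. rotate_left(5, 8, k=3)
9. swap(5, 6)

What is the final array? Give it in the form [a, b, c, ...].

After 1 (reverse(5, 7)): [B, J, E, D, C, H, F, G, A, I]
After 2 (swap(9, 7)): [B, J, E, D, C, H, F, I, A, G]
After 3 (swap(6, 9)): [B, J, E, D, C, H, G, I, A, F]
After 4 (swap(6, 7)): [B, J, E, D, C, H, I, G, A, F]
After 5 (swap(3, 6)): [B, J, E, I, C, H, D, G, A, F]
After 6 (swap(7, 3)): [B, J, E, G, C, H, D, I, A, F]
After 7 (reverse(7, 9)): [B, J, E, G, C, H, D, F, A, I]
After 8 (rotate_left(5, 8, k=3)): [B, J, E, G, C, A, H, D, F, I]
After 9 (swap(5, 6)): [B, J, E, G, C, H, A, D, F, I]

Answer: [B, J, E, G, C, H, A, D, F, I]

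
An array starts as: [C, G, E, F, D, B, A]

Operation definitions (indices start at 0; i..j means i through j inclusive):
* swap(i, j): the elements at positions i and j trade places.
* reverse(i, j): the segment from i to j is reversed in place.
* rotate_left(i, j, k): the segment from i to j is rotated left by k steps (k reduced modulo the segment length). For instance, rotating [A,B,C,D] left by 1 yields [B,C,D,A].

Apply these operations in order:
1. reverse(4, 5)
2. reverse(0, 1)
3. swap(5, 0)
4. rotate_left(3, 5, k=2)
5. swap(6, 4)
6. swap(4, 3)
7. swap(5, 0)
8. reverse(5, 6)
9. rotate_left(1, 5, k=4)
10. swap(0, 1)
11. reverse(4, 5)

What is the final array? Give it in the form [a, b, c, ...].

Answer: [F, B, C, E, G, A, D]

Derivation:
After 1 (reverse(4, 5)): [C, G, E, F, B, D, A]
After 2 (reverse(0, 1)): [G, C, E, F, B, D, A]
After 3 (swap(5, 0)): [D, C, E, F, B, G, A]
After 4 (rotate_left(3, 5, k=2)): [D, C, E, G, F, B, A]
After 5 (swap(6, 4)): [D, C, E, G, A, B, F]
After 6 (swap(4, 3)): [D, C, E, A, G, B, F]
After 7 (swap(5, 0)): [B, C, E, A, G, D, F]
After 8 (reverse(5, 6)): [B, C, E, A, G, F, D]
After 9 (rotate_left(1, 5, k=4)): [B, F, C, E, A, G, D]
After 10 (swap(0, 1)): [F, B, C, E, A, G, D]
After 11 (reverse(4, 5)): [F, B, C, E, G, A, D]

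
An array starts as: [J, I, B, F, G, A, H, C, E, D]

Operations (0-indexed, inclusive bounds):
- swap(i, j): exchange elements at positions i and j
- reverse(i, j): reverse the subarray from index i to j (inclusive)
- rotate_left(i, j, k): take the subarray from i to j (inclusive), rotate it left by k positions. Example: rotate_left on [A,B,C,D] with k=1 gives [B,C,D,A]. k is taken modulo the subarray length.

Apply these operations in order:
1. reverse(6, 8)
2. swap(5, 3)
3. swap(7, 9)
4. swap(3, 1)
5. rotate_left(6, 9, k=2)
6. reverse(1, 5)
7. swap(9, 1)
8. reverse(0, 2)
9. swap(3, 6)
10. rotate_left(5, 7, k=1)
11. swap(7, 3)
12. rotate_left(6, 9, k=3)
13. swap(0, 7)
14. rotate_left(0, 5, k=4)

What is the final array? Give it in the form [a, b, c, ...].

After 1 (reverse(6, 8)): [J, I, B, F, G, A, E, C, H, D]
After 2 (swap(5, 3)): [J, I, B, A, G, F, E, C, H, D]
After 3 (swap(7, 9)): [J, I, B, A, G, F, E, D, H, C]
After 4 (swap(3, 1)): [J, A, B, I, G, F, E, D, H, C]
After 5 (rotate_left(6, 9, k=2)): [J, A, B, I, G, F, H, C, E, D]
After 6 (reverse(1, 5)): [J, F, G, I, B, A, H, C, E, D]
After 7 (swap(9, 1)): [J, D, G, I, B, A, H, C, E, F]
After 8 (reverse(0, 2)): [G, D, J, I, B, A, H, C, E, F]
After 9 (swap(3, 6)): [G, D, J, H, B, A, I, C, E, F]
After 10 (rotate_left(5, 7, k=1)): [G, D, J, H, B, I, C, A, E, F]
After 11 (swap(7, 3)): [G, D, J, A, B, I, C, H, E, F]
After 12 (rotate_left(6, 9, k=3)): [G, D, J, A, B, I, F, C, H, E]
After 13 (swap(0, 7)): [C, D, J, A, B, I, F, G, H, E]
After 14 (rotate_left(0, 5, k=4)): [B, I, C, D, J, A, F, G, H, E]

Answer: [B, I, C, D, J, A, F, G, H, E]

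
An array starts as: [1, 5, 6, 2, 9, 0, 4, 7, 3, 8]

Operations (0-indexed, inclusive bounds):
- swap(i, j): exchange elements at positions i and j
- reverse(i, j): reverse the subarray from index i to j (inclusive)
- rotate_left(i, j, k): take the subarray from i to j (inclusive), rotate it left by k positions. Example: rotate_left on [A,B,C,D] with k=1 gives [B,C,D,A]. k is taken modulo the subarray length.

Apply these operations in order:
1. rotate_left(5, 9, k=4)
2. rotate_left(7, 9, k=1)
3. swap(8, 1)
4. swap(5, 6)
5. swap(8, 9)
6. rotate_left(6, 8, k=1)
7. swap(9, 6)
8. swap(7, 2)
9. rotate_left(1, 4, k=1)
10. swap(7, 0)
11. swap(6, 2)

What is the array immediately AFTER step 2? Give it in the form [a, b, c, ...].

After 1 (rotate_left(5, 9, k=4)): [1, 5, 6, 2, 9, 8, 0, 4, 7, 3]
After 2 (rotate_left(7, 9, k=1)): [1, 5, 6, 2, 9, 8, 0, 7, 3, 4]

Answer: [1, 5, 6, 2, 9, 8, 0, 7, 3, 4]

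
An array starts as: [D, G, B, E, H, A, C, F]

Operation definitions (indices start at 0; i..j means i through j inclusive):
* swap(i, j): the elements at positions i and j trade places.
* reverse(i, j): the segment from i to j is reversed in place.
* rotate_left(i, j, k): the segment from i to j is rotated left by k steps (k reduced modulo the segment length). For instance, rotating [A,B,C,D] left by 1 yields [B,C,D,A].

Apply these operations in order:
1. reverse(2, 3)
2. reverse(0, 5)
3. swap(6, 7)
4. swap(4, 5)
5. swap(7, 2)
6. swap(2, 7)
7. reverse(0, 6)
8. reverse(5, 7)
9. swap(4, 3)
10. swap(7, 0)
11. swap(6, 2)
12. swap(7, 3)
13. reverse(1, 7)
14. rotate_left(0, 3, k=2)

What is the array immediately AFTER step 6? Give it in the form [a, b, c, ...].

After 1 (reverse(2, 3)): [D, G, E, B, H, A, C, F]
After 2 (reverse(0, 5)): [A, H, B, E, G, D, C, F]
After 3 (swap(6, 7)): [A, H, B, E, G, D, F, C]
After 4 (swap(4, 5)): [A, H, B, E, D, G, F, C]
After 5 (swap(7, 2)): [A, H, C, E, D, G, F, B]
After 6 (swap(2, 7)): [A, H, B, E, D, G, F, C]

Answer: [A, H, B, E, D, G, F, C]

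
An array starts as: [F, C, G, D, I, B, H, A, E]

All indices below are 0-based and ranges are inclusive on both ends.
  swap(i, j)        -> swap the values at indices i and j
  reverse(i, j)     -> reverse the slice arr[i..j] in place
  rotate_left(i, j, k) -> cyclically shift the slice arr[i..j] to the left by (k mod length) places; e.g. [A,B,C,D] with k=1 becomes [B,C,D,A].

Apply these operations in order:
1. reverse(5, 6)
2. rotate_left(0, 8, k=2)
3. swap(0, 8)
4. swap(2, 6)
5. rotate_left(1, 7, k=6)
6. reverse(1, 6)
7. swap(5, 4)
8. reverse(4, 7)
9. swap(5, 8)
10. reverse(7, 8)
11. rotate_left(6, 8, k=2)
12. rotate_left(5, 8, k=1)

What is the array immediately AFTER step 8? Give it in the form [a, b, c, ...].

After 1 (reverse(5, 6)): [F, C, G, D, I, H, B, A, E]
After 2 (rotate_left(0, 8, k=2)): [G, D, I, H, B, A, E, F, C]
After 3 (swap(0, 8)): [C, D, I, H, B, A, E, F, G]
After 4 (swap(2, 6)): [C, D, E, H, B, A, I, F, G]
After 5 (rotate_left(1, 7, k=6)): [C, F, D, E, H, B, A, I, G]
After 6 (reverse(1, 6)): [C, A, B, H, E, D, F, I, G]
After 7 (swap(5, 4)): [C, A, B, H, D, E, F, I, G]
After 8 (reverse(4, 7)): [C, A, B, H, I, F, E, D, G]

Answer: [C, A, B, H, I, F, E, D, G]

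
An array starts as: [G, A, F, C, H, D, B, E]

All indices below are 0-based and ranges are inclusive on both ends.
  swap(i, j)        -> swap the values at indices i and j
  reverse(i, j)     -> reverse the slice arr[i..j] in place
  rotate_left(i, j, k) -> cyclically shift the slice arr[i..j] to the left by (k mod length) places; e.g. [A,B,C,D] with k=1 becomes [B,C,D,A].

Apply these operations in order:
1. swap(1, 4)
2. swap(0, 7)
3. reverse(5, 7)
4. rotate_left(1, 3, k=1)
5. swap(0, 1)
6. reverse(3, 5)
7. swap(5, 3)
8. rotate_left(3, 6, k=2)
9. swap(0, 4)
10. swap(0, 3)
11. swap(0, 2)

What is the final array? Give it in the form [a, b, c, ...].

Answer: [C, E, G, B, F, H, A, D]

Derivation:
After 1 (swap(1, 4)): [G, H, F, C, A, D, B, E]
After 2 (swap(0, 7)): [E, H, F, C, A, D, B, G]
After 3 (reverse(5, 7)): [E, H, F, C, A, G, B, D]
After 4 (rotate_left(1, 3, k=1)): [E, F, C, H, A, G, B, D]
After 5 (swap(0, 1)): [F, E, C, H, A, G, B, D]
After 6 (reverse(3, 5)): [F, E, C, G, A, H, B, D]
After 7 (swap(5, 3)): [F, E, C, H, A, G, B, D]
After 8 (rotate_left(3, 6, k=2)): [F, E, C, G, B, H, A, D]
After 9 (swap(0, 4)): [B, E, C, G, F, H, A, D]
After 10 (swap(0, 3)): [G, E, C, B, F, H, A, D]
After 11 (swap(0, 2)): [C, E, G, B, F, H, A, D]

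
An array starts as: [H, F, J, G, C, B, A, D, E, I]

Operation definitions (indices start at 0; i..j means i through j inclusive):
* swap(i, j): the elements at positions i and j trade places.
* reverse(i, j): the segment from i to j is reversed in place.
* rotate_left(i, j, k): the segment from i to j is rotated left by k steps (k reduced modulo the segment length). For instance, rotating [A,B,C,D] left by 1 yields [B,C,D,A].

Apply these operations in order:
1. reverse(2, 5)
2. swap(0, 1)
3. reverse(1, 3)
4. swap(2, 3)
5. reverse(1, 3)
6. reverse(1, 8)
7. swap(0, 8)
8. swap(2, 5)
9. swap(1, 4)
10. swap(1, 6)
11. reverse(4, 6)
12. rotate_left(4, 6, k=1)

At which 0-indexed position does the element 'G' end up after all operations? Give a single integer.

After 1 (reverse(2, 5)): [H, F, B, C, G, J, A, D, E, I]
After 2 (swap(0, 1)): [F, H, B, C, G, J, A, D, E, I]
After 3 (reverse(1, 3)): [F, C, B, H, G, J, A, D, E, I]
After 4 (swap(2, 3)): [F, C, H, B, G, J, A, D, E, I]
After 5 (reverse(1, 3)): [F, B, H, C, G, J, A, D, E, I]
After 6 (reverse(1, 8)): [F, E, D, A, J, G, C, H, B, I]
After 7 (swap(0, 8)): [B, E, D, A, J, G, C, H, F, I]
After 8 (swap(2, 5)): [B, E, G, A, J, D, C, H, F, I]
After 9 (swap(1, 4)): [B, J, G, A, E, D, C, H, F, I]
After 10 (swap(1, 6)): [B, C, G, A, E, D, J, H, F, I]
After 11 (reverse(4, 6)): [B, C, G, A, J, D, E, H, F, I]
After 12 (rotate_left(4, 6, k=1)): [B, C, G, A, D, E, J, H, F, I]

Answer: 2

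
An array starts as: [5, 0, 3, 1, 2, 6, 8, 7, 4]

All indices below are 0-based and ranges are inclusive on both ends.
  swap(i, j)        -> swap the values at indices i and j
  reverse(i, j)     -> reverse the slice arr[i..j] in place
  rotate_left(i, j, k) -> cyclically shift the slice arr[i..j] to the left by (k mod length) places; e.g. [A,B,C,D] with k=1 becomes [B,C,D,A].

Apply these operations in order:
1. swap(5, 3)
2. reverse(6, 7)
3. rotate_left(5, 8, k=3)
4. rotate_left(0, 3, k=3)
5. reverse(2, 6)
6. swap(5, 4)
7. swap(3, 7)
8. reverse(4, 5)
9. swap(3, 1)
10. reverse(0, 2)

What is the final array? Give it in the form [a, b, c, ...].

Answer: [1, 7, 6, 5, 2, 3, 0, 4, 8]

Derivation:
After 1 (swap(5, 3)): [5, 0, 3, 6, 2, 1, 8, 7, 4]
After 2 (reverse(6, 7)): [5, 0, 3, 6, 2, 1, 7, 8, 4]
After 3 (rotate_left(5, 8, k=3)): [5, 0, 3, 6, 2, 4, 1, 7, 8]
After 4 (rotate_left(0, 3, k=3)): [6, 5, 0, 3, 2, 4, 1, 7, 8]
After 5 (reverse(2, 6)): [6, 5, 1, 4, 2, 3, 0, 7, 8]
After 6 (swap(5, 4)): [6, 5, 1, 4, 3, 2, 0, 7, 8]
After 7 (swap(3, 7)): [6, 5, 1, 7, 3, 2, 0, 4, 8]
After 8 (reverse(4, 5)): [6, 5, 1, 7, 2, 3, 0, 4, 8]
After 9 (swap(3, 1)): [6, 7, 1, 5, 2, 3, 0, 4, 8]
After 10 (reverse(0, 2)): [1, 7, 6, 5, 2, 3, 0, 4, 8]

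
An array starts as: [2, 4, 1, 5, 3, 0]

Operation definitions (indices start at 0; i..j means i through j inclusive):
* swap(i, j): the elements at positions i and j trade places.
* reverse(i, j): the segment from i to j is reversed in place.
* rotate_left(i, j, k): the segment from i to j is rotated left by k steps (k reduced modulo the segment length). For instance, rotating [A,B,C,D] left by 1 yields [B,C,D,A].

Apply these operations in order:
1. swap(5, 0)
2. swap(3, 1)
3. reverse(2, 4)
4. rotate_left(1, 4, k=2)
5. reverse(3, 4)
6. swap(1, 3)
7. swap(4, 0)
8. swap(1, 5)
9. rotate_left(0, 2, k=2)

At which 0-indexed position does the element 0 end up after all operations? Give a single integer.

After 1 (swap(5, 0)): [0, 4, 1, 5, 3, 2]
After 2 (swap(3, 1)): [0, 5, 1, 4, 3, 2]
After 3 (reverse(2, 4)): [0, 5, 3, 4, 1, 2]
After 4 (rotate_left(1, 4, k=2)): [0, 4, 1, 5, 3, 2]
After 5 (reverse(3, 4)): [0, 4, 1, 3, 5, 2]
After 6 (swap(1, 3)): [0, 3, 1, 4, 5, 2]
After 7 (swap(4, 0)): [5, 3, 1, 4, 0, 2]
After 8 (swap(1, 5)): [5, 2, 1, 4, 0, 3]
After 9 (rotate_left(0, 2, k=2)): [1, 5, 2, 4, 0, 3]

Answer: 4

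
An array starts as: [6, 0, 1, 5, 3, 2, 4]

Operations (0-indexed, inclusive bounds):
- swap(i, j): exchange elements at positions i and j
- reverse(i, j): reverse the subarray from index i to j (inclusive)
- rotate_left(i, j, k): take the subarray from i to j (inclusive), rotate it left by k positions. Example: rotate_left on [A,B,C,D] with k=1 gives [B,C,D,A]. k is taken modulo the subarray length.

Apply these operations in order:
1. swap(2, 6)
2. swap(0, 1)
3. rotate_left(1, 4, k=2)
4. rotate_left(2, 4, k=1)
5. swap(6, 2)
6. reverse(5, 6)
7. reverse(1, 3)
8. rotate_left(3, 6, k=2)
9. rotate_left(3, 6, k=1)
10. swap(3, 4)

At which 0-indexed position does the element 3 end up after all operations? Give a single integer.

Answer: 5

Derivation:
After 1 (swap(2, 6)): [6, 0, 4, 5, 3, 2, 1]
After 2 (swap(0, 1)): [0, 6, 4, 5, 3, 2, 1]
After 3 (rotate_left(1, 4, k=2)): [0, 5, 3, 6, 4, 2, 1]
After 4 (rotate_left(2, 4, k=1)): [0, 5, 6, 4, 3, 2, 1]
After 5 (swap(6, 2)): [0, 5, 1, 4, 3, 2, 6]
After 6 (reverse(5, 6)): [0, 5, 1, 4, 3, 6, 2]
After 7 (reverse(1, 3)): [0, 4, 1, 5, 3, 6, 2]
After 8 (rotate_left(3, 6, k=2)): [0, 4, 1, 6, 2, 5, 3]
After 9 (rotate_left(3, 6, k=1)): [0, 4, 1, 2, 5, 3, 6]
After 10 (swap(3, 4)): [0, 4, 1, 5, 2, 3, 6]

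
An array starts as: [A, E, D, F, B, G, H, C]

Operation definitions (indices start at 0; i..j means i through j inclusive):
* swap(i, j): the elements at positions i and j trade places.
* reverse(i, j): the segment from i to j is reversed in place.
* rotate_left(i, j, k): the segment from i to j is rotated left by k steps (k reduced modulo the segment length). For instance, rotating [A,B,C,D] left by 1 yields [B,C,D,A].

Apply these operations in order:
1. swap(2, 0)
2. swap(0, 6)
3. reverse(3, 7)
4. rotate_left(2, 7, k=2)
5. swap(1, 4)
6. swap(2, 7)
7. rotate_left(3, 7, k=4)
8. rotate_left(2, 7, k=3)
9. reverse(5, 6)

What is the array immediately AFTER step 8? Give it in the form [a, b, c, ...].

Answer: [H, B, E, F, A, C, D, G]

Derivation:
After 1 (swap(2, 0)): [D, E, A, F, B, G, H, C]
After 2 (swap(0, 6)): [H, E, A, F, B, G, D, C]
After 3 (reverse(3, 7)): [H, E, A, C, D, G, B, F]
After 4 (rotate_left(2, 7, k=2)): [H, E, D, G, B, F, A, C]
After 5 (swap(1, 4)): [H, B, D, G, E, F, A, C]
After 6 (swap(2, 7)): [H, B, C, G, E, F, A, D]
After 7 (rotate_left(3, 7, k=4)): [H, B, C, D, G, E, F, A]
After 8 (rotate_left(2, 7, k=3)): [H, B, E, F, A, C, D, G]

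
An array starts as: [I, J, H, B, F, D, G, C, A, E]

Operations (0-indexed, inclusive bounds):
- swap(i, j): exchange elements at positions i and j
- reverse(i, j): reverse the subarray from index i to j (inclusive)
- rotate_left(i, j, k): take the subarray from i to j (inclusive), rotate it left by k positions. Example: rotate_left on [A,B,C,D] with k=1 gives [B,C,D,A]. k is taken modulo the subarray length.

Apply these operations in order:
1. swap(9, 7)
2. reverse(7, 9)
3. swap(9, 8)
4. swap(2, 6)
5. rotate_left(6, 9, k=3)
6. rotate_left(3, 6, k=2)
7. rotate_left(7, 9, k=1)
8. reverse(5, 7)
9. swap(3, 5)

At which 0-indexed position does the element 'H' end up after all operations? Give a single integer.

Answer: 9

Derivation:
After 1 (swap(9, 7)): [I, J, H, B, F, D, G, E, A, C]
After 2 (reverse(7, 9)): [I, J, H, B, F, D, G, C, A, E]
After 3 (swap(9, 8)): [I, J, H, B, F, D, G, C, E, A]
After 4 (swap(2, 6)): [I, J, G, B, F, D, H, C, E, A]
After 5 (rotate_left(6, 9, k=3)): [I, J, G, B, F, D, A, H, C, E]
After 6 (rotate_left(3, 6, k=2)): [I, J, G, D, A, B, F, H, C, E]
After 7 (rotate_left(7, 9, k=1)): [I, J, G, D, A, B, F, C, E, H]
After 8 (reverse(5, 7)): [I, J, G, D, A, C, F, B, E, H]
After 9 (swap(3, 5)): [I, J, G, C, A, D, F, B, E, H]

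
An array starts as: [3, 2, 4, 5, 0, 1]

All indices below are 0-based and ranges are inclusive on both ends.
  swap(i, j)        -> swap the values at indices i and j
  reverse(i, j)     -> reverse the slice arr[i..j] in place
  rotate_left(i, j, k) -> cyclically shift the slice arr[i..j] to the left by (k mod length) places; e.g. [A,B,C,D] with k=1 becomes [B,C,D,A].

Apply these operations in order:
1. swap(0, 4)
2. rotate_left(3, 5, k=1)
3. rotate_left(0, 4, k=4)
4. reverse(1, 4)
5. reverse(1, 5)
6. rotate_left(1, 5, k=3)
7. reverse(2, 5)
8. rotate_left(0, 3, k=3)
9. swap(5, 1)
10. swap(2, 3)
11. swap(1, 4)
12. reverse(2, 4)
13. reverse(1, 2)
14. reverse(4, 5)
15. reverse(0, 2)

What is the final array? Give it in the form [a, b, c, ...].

After 1 (swap(0, 4)): [0, 2, 4, 5, 3, 1]
After 2 (rotate_left(3, 5, k=1)): [0, 2, 4, 3, 1, 5]
After 3 (rotate_left(0, 4, k=4)): [1, 0, 2, 4, 3, 5]
After 4 (reverse(1, 4)): [1, 3, 4, 2, 0, 5]
After 5 (reverse(1, 5)): [1, 5, 0, 2, 4, 3]
After 6 (rotate_left(1, 5, k=3)): [1, 4, 3, 5, 0, 2]
After 7 (reverse(2, 5)): [1, 4, 2, 0, 5, 3]
After 8 (rotate_left(0, 3, k=3)): [0, 1, 4, 2, 5, 3]
After 9 (swap(5, 1)): [0, 3, 4, 2, 5, 1]
After 10 (swap(2, 3)): [0, 3, 2, 4, 5, 1]
After 11 (swap(1, 4)): [0, 5, 2, 4, 3, 1]
After 12 (reverse(2, 4)): [0, 5, 3, 4, 2, 1]
After 13 (reverse(1, 2)): [0, 3, 5, 4, 2, 1]
After 14 (reverse(4, 5)): [0, 3, 5, 4, 1, 2]
After 15 (reverse(0, 2)): [5, 3, 0, 4, 1, 2]

Answer: [5, 3, 0, 4, 1, 2]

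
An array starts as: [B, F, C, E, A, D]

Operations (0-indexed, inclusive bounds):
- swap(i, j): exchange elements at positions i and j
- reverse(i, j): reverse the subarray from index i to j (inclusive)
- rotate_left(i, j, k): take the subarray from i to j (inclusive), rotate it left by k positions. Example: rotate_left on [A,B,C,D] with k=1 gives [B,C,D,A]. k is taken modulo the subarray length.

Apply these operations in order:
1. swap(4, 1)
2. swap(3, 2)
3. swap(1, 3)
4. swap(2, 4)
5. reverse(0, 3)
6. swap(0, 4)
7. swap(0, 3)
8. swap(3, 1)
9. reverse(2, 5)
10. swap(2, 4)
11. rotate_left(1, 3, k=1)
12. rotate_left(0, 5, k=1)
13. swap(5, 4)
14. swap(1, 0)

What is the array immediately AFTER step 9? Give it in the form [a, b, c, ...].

Answer: [B, E, D, A, F, C]

Derivation:
After 1 (swap(4, 1)): [B, A, C, E, F, D]
After 2 (swap(3, 2)): [B, A, E, C, F, D]
After 3 (swap(1, 3)): [B, C, E, A, F, D]
After 4 (swap(2, 4)): [B, C, F, A, E, D]
After 5 (reverse(0, 3)): [A, F, C, B, E, D]
After 6 (swap(0, 4)): [E, F, C, B, A, D]
After 7 (swap(0, 3)): [B, F, C, E, A, D]
After 8 (swap(3, 1)): [B, E, C, F, A, D]
After 9 (reverse(2, 5)): [B, E, D, A, F, C]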